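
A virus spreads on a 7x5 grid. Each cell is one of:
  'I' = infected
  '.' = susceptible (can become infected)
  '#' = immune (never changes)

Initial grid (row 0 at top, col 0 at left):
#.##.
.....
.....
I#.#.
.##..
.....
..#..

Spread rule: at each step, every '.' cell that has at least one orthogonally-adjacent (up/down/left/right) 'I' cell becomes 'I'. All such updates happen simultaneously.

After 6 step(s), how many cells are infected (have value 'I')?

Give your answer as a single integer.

Step 0 (initial): 1 infected
Step 1: +2 new -> 3 infected
Step 2: +3 new -> 6 infected
Step 3: +4 new -> 10 infected
Step 4: +6 new -> 16 infected
Step 5: +3 new -> 19 infected
Step 6: +5 new -> 24 infected

Answer: 24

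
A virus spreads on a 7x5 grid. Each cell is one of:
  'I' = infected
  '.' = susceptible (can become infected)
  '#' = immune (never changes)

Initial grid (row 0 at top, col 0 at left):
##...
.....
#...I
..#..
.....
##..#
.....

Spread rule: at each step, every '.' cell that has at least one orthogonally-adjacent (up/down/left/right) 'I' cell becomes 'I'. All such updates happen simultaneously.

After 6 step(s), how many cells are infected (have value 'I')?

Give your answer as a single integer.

Answer: 26

Derivation:
Step 0 (initial): 1 infected
Step 1: +3 new -> 4 infected
Step 2: +5 new -> 9 infected
Step 3: +4 new -> 13 infected
Step 4: +5 new -> 18 infected
Step 5: +5 new -> 23 infected
Step 6: +3 new -> 26 infected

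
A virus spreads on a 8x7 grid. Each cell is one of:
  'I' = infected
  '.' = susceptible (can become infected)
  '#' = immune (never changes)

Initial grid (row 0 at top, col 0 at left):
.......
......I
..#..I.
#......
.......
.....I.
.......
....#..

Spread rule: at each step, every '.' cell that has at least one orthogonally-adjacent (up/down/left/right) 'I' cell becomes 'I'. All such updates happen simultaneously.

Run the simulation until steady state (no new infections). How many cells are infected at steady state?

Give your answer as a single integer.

Step 0 (initial): 3 infected
Step 1: +9 new -> 12 infected
Step 2: +11 new -> 23 infected
Step 3: +7 new -> 30 infected
Step 4: +7 new -> 37 infected
Step 5: +7 new -> 44 infected
Step 6: +6 new -> 50 infected
Step 7: +3 new -> 53 infected
Step 8: +0 new -> 53 infected

Answer: 53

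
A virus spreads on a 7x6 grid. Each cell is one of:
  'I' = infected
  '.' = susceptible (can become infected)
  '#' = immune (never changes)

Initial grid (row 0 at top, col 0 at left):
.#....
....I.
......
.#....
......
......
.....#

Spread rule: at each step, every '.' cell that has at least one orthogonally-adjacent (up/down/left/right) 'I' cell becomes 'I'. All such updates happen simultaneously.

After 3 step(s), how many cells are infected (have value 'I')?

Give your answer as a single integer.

Answer: 17

Derivation:
Step 0 (initial): 1 infected
Step 1: +4 new -> 5 infected
Step 2: +6 new -> 11 infected
Step 3: +6 new -> 17 infected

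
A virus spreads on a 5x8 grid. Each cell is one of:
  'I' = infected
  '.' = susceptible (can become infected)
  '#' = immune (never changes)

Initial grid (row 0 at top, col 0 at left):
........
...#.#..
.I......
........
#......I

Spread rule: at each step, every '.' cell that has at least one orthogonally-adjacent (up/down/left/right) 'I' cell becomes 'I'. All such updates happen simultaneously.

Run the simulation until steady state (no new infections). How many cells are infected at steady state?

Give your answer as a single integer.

Step 0 (initial): 2 infected
Step 1: +6 new -> 8 infected
Step 2: +10 new -> 18 infected
Step 3: +9 new -> 27 infected
Step 4: +7 new -> 34 infected
Step 5: +2 new -> 36 infected
Step 6: +1 new -> 37 infected
Step 7: +0 new -> 37 infected

Answer: 37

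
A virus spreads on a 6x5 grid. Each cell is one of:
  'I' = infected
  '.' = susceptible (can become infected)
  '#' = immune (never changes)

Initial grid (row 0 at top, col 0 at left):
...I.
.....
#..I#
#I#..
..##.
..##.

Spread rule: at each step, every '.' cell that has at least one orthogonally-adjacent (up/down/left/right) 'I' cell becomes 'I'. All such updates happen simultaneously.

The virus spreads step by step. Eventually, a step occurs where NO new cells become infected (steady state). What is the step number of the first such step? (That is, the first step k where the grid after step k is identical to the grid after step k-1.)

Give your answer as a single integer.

Answer: 5

Derivation:
Step 0 (initial): 3 infected
Step 1: +7 new -> 10 infected
Step 2: +7 new -> 17 infected
Step 3: +4 new -> 21 infected
Step 4: +1 new -> 22 infected
Step 5: +0 new -> 22 infected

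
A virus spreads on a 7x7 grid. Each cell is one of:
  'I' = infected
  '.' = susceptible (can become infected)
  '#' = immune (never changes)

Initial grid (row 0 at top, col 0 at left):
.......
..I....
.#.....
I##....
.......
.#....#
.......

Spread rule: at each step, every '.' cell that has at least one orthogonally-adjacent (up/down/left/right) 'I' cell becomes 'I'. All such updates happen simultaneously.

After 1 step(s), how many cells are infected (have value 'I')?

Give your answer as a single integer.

Answer: 8

Derivation:
Step 0 (initial): 2 infected
Step 1: +6 new -> 8 infected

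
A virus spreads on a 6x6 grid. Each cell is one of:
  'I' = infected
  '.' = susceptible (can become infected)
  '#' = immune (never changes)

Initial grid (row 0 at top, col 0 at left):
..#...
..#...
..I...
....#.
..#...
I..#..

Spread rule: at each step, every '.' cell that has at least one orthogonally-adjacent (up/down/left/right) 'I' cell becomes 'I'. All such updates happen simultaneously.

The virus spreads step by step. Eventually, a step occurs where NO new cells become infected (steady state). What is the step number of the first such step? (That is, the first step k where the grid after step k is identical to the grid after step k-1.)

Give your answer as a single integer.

Answer: 7

Derivation:
Step 0 (initial): 2 infected
Step 1: +5 new -> 7 infected
Step 2: +9 new -> 16 infected
Step 3: +6 new -> 22 infected
Step 4: +5 new -> 27 infected
Step 5: +3 new -> 30 infected
Step 6: +1 new -> 31 infected
Step 7: +0 new -> 31 infected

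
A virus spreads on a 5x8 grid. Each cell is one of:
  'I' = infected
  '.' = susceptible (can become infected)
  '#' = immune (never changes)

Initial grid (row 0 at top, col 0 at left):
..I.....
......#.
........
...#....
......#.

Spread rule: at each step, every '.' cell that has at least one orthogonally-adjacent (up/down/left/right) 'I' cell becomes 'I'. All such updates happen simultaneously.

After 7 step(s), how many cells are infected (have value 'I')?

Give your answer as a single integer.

Answer: 35

Derivation:
Step 0 (initial): 1 infected
Step 1: +3 new -> 4 infected
Step 2: +5 new -> 9 infected
Step 3: +6 new -> 15 infected
Step 4: +6 new -> 21 infected
Step 5: +6 new -> 27 infected
Step 6: +5 new -> 32 infected
Step 7: +3 new -> 35 infected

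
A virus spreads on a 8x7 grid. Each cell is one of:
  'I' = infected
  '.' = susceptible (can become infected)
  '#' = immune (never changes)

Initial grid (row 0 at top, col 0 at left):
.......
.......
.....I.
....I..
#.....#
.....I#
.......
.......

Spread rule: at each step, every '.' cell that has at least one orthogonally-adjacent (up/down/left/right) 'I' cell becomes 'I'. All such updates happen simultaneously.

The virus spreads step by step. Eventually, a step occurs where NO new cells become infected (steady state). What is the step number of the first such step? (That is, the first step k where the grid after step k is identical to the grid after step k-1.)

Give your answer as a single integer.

Answer: 8

Derivation:
Step 0 (initial): 3 infected
Step 1: +9 new -> 12 infected
Step 2: +11 new -> 23 infected
Step 3: +10 new -> 33 infected
Step 4: +8 new -> 41 infected
Step 5: +6 new -> 47 infected
Step 6: +4 new -> 51 infected
Step 7: +2 new -> 53 infected
Step 8: +0 new -> 53 infected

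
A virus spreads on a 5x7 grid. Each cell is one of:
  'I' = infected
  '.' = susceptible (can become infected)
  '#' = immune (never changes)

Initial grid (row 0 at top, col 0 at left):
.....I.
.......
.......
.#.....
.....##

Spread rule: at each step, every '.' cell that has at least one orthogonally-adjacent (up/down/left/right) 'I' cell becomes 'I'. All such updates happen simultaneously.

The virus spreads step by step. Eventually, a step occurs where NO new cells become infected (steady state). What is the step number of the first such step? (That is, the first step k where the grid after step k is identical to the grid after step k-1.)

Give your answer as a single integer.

Step 0 (initial): 1 infected
Step 1: +3 new -> 4 infected
Step 2: +4 new -> 8 infected
Step 3: +5 new -> 13 infected
Step 4: +5 new -> 18 infected
Step 5: +5 new -> 23 infected
Step 6: +4 new -> 27 infected
Step 7: +2 new -> 29 infected
Step 8: +2 new -> 31 infected
Step 9: +1 new -> 32 infected
Step 10: +0 new -> 32 infected

Answer: 10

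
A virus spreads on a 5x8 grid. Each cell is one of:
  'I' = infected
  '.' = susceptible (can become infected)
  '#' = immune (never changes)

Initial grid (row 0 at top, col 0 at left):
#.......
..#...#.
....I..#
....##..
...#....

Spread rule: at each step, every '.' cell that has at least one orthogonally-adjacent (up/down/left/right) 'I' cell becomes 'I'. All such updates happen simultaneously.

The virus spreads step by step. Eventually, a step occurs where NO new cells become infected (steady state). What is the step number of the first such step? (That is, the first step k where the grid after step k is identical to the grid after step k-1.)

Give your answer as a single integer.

Answer: 7

Derivation:
Step 0 (initial): 1 infected
Step 1: +3 new -> 4 infected
Step 2: +6 new -> 10 infected
Step 3: +5 new -> 15 infected
Step 4: +8 new -> 23 infected
Step 5: +7 new -> 30 infected
Step 6: +3 new -> 33 infected
Step 7: +0 new -> 33 infected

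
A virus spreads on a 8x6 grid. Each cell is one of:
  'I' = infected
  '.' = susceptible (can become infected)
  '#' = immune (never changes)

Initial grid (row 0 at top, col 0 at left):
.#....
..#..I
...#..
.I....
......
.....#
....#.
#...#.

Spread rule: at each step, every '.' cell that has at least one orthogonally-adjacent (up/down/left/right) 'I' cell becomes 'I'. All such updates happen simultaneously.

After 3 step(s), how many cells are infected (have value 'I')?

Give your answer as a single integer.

Step 0 (initial): 2 infected
Step 1: +7 new -> 9 infected
Step 2: +11 new -> 20 infected
Step 3: +8 new -> 28 infected

Answer: 28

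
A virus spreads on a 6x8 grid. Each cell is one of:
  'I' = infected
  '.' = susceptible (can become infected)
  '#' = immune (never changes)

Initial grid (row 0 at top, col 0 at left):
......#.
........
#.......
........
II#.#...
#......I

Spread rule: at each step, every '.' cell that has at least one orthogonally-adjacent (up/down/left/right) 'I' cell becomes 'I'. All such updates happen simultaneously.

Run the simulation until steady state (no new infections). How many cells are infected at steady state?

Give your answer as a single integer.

Step 0 (initial): 3 infected
Step 1: +5 new -> 8 infected
Step 2: +6 new -> 14 infected
Step 3: +8 new -> 22 infected
Step 4: +9 new -> 31 infected
Step 5: +7 new -> 38 infected
Step 6: +3 new -> 41 infected
Step 7: +2 new -> 43 infected
Step 8: +0 new -> 43 infected

Answer: 43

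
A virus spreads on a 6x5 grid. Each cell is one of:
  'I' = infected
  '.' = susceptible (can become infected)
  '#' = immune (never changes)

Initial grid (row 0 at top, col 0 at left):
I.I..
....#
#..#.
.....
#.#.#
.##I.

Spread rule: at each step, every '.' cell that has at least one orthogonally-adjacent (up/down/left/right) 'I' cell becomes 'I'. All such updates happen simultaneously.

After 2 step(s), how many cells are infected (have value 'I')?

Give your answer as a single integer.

Answer: 14

Derivation:
Step 0 (initial): 3 infected
Step 1: +6 new -> 9 infected
Step 2: +5 new -> 14 infected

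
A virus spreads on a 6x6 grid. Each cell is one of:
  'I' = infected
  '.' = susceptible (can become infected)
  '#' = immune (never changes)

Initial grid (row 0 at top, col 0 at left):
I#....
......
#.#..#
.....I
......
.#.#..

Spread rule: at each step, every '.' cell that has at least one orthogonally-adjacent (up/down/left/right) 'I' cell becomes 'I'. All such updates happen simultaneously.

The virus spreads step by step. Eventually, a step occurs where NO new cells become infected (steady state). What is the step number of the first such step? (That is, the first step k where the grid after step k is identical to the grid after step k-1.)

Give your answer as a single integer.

Answer: 8

Derivation:
Step 0 (initial): 2 infected
Step 1: +3 new -> 5 infected
Step 2: +5 new -> 10 infected
Step 3: +7 new -> 17 infected
Step 4: +6 new -> 23 infected
Step 5: +5 new -> 28 infected
Step 6: +1 new -> 29 infected
Step 7: +1 new -> 30 infected
Step 8: +0 new -> 30 infected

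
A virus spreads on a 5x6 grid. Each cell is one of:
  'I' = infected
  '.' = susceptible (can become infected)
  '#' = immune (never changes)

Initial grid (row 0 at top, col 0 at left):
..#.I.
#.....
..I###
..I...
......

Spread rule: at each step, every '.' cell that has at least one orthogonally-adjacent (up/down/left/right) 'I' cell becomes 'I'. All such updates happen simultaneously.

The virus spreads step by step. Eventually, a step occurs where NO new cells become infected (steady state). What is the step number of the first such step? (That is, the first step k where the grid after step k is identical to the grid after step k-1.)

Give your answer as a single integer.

Step 0 (initial): 3 infected
Step 1: +8 new -> 11 infected
Step 2: +8 new -> 19 infected
Step 3: +4 new -> 23 infected
Step 4: +2 new -> 25 infected
Step 5: +0 new -> 25 infected

Answer: 5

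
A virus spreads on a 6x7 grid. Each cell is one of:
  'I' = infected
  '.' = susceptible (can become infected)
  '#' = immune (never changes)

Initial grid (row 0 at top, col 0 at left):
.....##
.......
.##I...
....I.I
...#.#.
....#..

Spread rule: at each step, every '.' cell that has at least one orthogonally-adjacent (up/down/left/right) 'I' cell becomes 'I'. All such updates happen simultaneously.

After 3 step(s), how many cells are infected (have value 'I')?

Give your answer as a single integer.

Step 0 (initial): 3 infected
Step 1: +7 new -> 10 infected
Step 2: +7 new -> 17 infected
Step 3: +7 new -> 24 infected

Answer: 24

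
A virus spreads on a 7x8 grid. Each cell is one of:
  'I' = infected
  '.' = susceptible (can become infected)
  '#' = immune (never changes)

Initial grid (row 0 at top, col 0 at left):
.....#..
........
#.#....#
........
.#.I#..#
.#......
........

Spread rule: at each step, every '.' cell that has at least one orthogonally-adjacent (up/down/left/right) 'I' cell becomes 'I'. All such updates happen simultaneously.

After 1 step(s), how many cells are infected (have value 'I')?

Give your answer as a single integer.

Step 0 (initial): 1 infected
Step 1: +3 new -> 4 infected

Answer: 4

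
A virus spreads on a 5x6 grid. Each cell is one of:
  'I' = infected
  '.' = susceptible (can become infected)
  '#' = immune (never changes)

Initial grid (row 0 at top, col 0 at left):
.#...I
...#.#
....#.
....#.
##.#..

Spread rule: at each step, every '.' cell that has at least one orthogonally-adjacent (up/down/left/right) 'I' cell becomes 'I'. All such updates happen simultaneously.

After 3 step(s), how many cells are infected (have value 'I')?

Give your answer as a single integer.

Step 0 (initial): 1 infected
Step 1: +1 new -> 2 infected
Step 2: +2 new -> 4 infected
Step 3: +1 new -> 5 infected

Answer: 5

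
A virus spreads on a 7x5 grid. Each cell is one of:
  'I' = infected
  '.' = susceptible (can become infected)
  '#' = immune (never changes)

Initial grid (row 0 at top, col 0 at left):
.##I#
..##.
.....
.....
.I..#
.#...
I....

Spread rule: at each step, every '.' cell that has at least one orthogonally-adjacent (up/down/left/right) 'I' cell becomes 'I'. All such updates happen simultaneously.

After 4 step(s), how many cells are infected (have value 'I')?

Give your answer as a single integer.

Answer: 25

Derivation:
Step 0 (initial): 3 infected
Step 1: +5 new -> 8 infected
Step 2: +6 new -> 14 infected
Step 3: +6 new -> 20 infected
Step 4: +5 new -> 25 infected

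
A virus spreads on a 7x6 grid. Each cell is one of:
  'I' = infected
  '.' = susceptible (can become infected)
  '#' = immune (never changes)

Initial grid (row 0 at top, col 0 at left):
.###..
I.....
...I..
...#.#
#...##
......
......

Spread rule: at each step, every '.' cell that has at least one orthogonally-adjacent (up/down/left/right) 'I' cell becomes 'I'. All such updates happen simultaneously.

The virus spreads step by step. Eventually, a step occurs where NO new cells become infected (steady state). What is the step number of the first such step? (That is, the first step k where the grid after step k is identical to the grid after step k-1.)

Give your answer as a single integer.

Step 0 (initial): 2 infected
Step 1: +6 new -> 8 infected
Step 2: +7 new -> 15 infected
Step 3: +4 new -> 19 infected
Step 4: +4 new -> 23 infected
Step 5: +3 new -> 26 infected
Step 6: +4 new -> 30 infected
Step 7: +3 new -> 33 infected
Step 8: +1 new -> 34 infected
Step 9: +0 new -> 34 infected

Answer: 9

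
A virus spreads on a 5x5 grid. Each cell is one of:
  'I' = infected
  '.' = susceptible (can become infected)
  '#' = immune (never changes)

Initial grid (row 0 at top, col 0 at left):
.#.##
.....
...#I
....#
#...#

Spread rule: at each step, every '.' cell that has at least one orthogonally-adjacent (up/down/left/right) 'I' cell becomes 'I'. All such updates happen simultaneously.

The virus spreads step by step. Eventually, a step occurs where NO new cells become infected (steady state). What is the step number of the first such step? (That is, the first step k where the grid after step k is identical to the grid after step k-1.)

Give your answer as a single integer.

Answer: 8

Derivation:
Step 0 (initial): 1 infected
Step 1: +1 new -> 2 infected
Step 2: +1 new -> 3 infected
Step 3: +1 new -> 4 infected
Step 4: +3 new -> 7 infected
Step 5: +3 new -> 10 infected
Step 6: +5 new -> 15 infected
Step 7: +3 new -> 18 infected
Step 8: +0 new -> 18 infected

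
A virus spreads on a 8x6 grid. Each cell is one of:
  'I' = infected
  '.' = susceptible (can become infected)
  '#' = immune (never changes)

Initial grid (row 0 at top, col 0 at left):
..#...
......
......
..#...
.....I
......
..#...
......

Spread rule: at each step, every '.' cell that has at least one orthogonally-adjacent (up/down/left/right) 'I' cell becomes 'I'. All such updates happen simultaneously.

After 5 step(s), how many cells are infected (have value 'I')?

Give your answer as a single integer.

Step 0 (initial): 1 infected
Step 1: +3 new -> 4 infected
Step 2: +5 new -> 9 infected
Step 3: +7 new -> 16 infected
Step 4: +7 new -> 23 infected
Step 5: +7 new -> 30 infected

Answer: 30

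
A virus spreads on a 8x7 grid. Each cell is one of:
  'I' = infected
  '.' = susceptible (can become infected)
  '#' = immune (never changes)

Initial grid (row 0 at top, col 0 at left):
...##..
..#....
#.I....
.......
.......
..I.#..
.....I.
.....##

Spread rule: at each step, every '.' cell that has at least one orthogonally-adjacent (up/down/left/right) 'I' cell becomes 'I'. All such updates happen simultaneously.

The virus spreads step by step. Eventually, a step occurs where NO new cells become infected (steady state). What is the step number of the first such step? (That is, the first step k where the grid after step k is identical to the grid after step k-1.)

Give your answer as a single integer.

Step 0 (initial): 3 infected
Step 1: +10 new -> 13 infected
Step 2: +14 new -> 27 infected
Step 3: +13 new -> 40 infected
Step 4: +6 new -> 46 infected
Step 5: +2 new -> 48 infected
Step 6: +1 new -> 49 infected
Step 7: +0 new -> 49 infected

Answer: 7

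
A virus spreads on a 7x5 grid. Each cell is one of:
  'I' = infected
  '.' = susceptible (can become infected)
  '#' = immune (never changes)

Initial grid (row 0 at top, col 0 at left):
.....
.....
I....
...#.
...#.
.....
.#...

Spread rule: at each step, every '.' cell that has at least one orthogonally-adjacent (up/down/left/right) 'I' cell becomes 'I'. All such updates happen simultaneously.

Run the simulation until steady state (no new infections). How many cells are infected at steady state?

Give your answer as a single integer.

Answer: 32

Derivation:
Step 0 (initial): 1 infected
Step 1: +3 new -> 4 infected
Step 2: +5 new -> 9 infected
Step 3: +6 new -> 15 infected
Step 4: +6 new -> 21 infected
Step 5: +4 new -> 25 infected
Step 6: +4 new -> 29 infected
Step 7: +2 new -> 31 infected
Step 8: +1 new -> 32 infected
Step 9: +0 new -> 32 infected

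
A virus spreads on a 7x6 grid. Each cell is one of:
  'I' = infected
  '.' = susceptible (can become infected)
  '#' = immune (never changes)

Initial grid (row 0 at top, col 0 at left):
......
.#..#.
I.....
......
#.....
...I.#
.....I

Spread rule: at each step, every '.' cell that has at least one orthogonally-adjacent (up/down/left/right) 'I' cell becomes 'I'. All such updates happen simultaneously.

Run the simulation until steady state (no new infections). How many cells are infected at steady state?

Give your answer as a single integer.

Answer: 38

Derivation:
Step 0 (initial): 3 infected
Step 1: +8 new -> 11 infected
Step 2: +8 new -> 19 infected
Step 3: +9 new -> 28 infected
Step 4: +5 new -> 33 infected
Step 5: +2 new -> 35 infected
Step 6: +2 new -> 37 infected
Step 7: +1 new -> 38 infected
Step 8: +0 new -> 38 infected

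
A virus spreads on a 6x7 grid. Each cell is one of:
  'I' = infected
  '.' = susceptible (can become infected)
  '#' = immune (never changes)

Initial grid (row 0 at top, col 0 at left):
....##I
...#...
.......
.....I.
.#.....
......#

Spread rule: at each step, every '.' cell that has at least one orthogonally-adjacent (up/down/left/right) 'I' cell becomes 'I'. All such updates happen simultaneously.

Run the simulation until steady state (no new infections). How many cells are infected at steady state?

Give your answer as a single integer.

Answer: 37

Derivation:
Step 0 (initial): 2 infected
Step 1: +5 new -> 7 infected
Step 2: +7 new -> 14 infected
Step 3: +5 new -> 19 infected
Step 4: +4 new -> 23 infected
Step 5: +4 new -> 27 infected
Step 6: +5 new -> 32 infected
Step 7: +4 new -> 36 infected
Step 8: +1 new -> 37 infected
Step 9: +0 new -> 37 infected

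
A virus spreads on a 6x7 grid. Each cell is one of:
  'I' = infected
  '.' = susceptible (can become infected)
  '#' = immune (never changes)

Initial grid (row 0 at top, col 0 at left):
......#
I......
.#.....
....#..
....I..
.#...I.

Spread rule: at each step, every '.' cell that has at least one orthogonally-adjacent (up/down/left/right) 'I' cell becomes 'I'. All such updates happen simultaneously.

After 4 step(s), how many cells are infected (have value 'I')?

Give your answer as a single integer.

Step 0 (initial): 3 infected
Step 1: +7 new -> 10 infected
Step 2: +8 new -> 18 infected
Step 3: +11 new -> 29 infected
Step 4: +6 new -> 35 infected

Answer: 35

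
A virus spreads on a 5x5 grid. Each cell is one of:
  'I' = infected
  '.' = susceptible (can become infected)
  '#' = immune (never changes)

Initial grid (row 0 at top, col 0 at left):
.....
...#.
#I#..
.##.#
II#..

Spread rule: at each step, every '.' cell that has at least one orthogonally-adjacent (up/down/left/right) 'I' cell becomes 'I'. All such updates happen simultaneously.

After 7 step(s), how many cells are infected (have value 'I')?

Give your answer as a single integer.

Step 0 (initial): 3 infected
Step 1: +2 new -> 5 infected
Step 2: +3 new -> 8 infected
Step 3: +2 new -> 10 infected
Step 4: +1 new -> 11 infected
Step 5: +1 new -> 12 infected
Step 6: +1 new -> 13 infected
Step 7: +1 new -> 14 infected

Answer: 14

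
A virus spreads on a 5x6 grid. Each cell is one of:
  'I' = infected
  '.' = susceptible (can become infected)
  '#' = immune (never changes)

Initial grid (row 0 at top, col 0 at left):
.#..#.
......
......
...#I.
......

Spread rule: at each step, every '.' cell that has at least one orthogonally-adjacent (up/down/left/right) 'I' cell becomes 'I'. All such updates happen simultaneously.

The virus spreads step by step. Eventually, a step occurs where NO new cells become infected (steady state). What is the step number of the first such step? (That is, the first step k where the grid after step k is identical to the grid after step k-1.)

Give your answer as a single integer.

Answer: 8

Derivation:
Step 0 (initial): 1 infected
Step 1: +3 new -> 4 infected
Step 2: +5 new -> 9 infected
Step 3: +4 new -> 13 infected
Step 4: +6 new -> 19 infected
Step 5: +5 new -> 24 infected
Step 6: +2 new -> 26 infected
Step 7: +1 new -> 27 infected
Step 8: +0 new -> 27 infected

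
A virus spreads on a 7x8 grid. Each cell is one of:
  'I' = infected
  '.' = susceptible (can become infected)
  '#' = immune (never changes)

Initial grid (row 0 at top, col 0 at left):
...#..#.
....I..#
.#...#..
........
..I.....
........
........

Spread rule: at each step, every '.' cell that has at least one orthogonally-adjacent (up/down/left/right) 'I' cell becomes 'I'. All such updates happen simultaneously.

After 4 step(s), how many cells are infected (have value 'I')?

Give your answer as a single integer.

Answer: 42

Derivation:
Step 0 (initial): 2 infected
Step 1: +8 new -> 10 infected
Step 2: +13 new -> 23 infected
Step 3: +10 new -> 33 infected
Step 4: +9 new -> 42 infected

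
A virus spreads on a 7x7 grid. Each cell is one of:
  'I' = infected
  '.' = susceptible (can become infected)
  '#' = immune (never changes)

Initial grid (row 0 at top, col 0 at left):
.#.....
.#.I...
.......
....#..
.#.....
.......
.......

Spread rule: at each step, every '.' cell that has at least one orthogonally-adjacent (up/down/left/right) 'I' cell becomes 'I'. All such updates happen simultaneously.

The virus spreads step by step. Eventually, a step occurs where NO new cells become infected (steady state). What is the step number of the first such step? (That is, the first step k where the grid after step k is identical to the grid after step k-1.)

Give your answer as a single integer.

Step 0 (initial): 1 infected
Step 1: +4 new -> 5 infected
Step 2: +6 new -> 11 infected
Step 3: +6 new -> 17 infected
Step 4: +8 new -> 25 infected
Step 5: +7 new -> 32 infected
Step 6: +7 new -> 39 infected
Step 7: +4 new -> 43 infected
Step 8: +2 new -> 45 infected
Step 9: +0 new -> 45 infected

Answer: 9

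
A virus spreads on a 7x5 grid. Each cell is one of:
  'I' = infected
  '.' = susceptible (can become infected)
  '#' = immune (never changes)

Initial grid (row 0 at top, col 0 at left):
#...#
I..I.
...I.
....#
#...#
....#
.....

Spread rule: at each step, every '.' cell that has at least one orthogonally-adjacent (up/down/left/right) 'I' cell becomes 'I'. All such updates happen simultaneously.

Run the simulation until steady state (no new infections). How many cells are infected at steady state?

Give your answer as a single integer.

Step 0 (initial): 3 infected
Step 1: +8 new -> 11 infected
Step 2: +6 new -> 17 infected
Step 3: +3 new -> 20 infected
Step 4: +3 new -> 23 infected
Step 5: +3 new -> 26 infected
Step 6: +2 new -> 28 infected
Step 7: +1 new -> 29 infected
Step 8: +0 new -> 29 infected

Answer: 29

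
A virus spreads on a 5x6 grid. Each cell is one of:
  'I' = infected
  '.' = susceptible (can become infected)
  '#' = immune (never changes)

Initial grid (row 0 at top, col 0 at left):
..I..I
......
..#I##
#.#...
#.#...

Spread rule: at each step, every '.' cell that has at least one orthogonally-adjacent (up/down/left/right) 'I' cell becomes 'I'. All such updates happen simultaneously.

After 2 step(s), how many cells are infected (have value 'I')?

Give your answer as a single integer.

Answer: 15

Derivation:
Step 0 (initial): 3 infected
Step 1: +7 new -> 10 infected
Step 2: +5 new -> 15 infected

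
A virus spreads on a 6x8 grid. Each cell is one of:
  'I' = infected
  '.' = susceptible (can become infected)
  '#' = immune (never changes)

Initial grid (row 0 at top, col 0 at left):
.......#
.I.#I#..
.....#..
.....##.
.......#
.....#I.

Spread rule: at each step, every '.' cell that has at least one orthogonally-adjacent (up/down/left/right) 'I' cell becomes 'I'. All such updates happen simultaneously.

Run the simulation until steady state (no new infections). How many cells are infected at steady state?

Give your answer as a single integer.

Step 0 (initial): 3 infected
Step 1: +8 new -> 11 infected
Step 2: +10 new -> 21 infected
Step 3: +6 new -> 27 infected
Step 4: +6 new -> 33 infected
Step 5: +5 new -> 38 infected
Step 6: +1 new -> 39 infected
Step 7: +1 new -> 40 infected
Step 8: +0 new -> 40 infected

Answer: 40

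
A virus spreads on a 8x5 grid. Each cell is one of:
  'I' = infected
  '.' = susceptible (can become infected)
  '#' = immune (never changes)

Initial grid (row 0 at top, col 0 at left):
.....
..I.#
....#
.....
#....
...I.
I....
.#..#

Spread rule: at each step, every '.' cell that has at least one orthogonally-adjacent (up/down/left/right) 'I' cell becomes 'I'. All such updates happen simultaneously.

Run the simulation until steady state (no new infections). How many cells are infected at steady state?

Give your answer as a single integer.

Step 0 (initial): 3 infected
Step 1: +11 new -> 14 infected
Step 2: +13 new -> 27 infected
Step 3: +7 new -> 34 infected
Step 4: +1 new -> 35 infected
Step 5: +0 new -> 35 infected

Answer: 35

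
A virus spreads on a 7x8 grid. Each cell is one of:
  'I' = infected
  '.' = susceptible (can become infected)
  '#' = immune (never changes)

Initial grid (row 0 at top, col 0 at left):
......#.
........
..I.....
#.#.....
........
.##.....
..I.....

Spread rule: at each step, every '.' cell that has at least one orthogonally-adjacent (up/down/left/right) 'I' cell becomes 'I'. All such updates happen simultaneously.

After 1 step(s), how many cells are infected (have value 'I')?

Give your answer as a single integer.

Answer: 7

Derivation:
Step 0 (initial): 2 infected
Step 1: +5 new -> 7 infected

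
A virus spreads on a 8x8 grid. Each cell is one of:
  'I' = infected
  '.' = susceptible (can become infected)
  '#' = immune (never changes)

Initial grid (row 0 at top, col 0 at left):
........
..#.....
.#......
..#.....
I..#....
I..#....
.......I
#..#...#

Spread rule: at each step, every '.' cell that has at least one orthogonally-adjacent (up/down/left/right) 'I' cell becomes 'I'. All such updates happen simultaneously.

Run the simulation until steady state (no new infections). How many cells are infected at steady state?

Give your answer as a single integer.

Step 0 (initial): 3 infected
Step 1: +6 new -> 9 infected
Step 2: +9 new -> 18 infected
Step 3: +8 new -> 26 infected
Step 4: +9 new -> 35 infected
Step 5: +5 new -> 40 infected
Step 6: +5 new -> 45 infected
Step 7: +5 new -> 50 infected
Step 8: +5 new -> 55 infected
Step 9: +1 new -> 56 infected
Step 10: +0 new -> 56 infected

Answer: 56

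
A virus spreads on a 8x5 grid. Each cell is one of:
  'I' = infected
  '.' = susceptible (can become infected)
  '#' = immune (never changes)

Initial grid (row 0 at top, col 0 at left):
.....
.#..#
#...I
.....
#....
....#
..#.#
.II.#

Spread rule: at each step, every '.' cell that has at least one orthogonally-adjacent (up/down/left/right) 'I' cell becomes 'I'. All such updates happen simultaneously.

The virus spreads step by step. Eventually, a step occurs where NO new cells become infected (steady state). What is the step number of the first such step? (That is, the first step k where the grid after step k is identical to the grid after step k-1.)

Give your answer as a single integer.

Step 0 (initial): 3 infected
Step 1: +5 new -> 8 infected
Step 2: +7 new -> 15 infected
Step 3: +9 new -> 24 infected
Step 4: +4 new -> 28 infected
Step 5: +2 new -> 30 infected
Step 6: +1 new -> 31 infected
Step 7: +1 new -> 32 infected
Step 8: +0 new -> 32 infected

Answer: 8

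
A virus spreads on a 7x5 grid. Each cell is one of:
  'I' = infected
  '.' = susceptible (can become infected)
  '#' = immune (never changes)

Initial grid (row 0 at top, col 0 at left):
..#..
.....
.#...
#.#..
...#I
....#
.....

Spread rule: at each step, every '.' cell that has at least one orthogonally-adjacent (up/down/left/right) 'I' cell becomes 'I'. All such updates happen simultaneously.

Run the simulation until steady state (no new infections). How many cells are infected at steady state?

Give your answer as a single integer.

Step 0 (initial): 1 infected
Step 1: +1 new -> 2 infected
Step 2: +2 new -> 4 infected
Step 3: +2 new -> 6 infected
Step 4: +3 new -> 9 infected
Step 5: +2 new -> 11 infected
Step 6: +1 new -> 12 infected
Step 7: +2 new -> 14 infected
Step 8: +2 new -> 16 infected
Step 9: +0 new -> 16 infected

Answer: 16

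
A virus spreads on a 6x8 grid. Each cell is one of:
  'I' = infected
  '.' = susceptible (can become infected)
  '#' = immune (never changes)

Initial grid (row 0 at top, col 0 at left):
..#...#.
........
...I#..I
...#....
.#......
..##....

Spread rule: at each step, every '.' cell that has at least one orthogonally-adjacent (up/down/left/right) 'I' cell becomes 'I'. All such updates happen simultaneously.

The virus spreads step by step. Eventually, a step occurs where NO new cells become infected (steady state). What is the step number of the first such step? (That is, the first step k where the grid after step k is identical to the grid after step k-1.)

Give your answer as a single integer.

Step 0 (initial): 2 infected
Step 1: +5 new -> 7 infected
Step 2: +10 new -> 17 infected
Step 3: +9 new -> 26 infected
Step 4: +8 new -> 34 infected
Step 5: +4 new -> 38 infected
Step 6: +2 new -> 40 infected
Step 7: +1 new -> 41 infected
Step 8: +0 new -> 41 infected

Answer: 8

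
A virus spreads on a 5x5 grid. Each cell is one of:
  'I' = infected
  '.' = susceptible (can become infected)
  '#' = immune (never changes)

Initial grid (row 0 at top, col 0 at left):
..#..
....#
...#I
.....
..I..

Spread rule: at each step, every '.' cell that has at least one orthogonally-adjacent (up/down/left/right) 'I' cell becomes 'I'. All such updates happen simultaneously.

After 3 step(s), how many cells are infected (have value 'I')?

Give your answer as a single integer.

Answer: 14

Derivation:
Step 0 (initial): 2 infected
Step 1: +4 new -> 6 infected
Step 2: +5 new -> 11 infected
Step 3: +3 new -> 14 infected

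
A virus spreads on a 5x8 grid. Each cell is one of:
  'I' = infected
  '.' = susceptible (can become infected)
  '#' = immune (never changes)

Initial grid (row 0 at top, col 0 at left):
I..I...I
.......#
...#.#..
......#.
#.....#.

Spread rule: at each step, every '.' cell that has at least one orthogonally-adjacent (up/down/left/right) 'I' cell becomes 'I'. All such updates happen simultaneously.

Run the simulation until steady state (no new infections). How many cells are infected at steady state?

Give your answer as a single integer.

Step 0 (initial): 3 infected
Step 1: +6 new -> 9 infected
Step 2: +6 new -> 15 infected
Step 3: +6 new -> 21 infected
Step 4: +4 new -> 25 infected
Step 5: +6 new -> 31 infected
Step 6: +3 new -> 34 infected
Step 7: +0 new -> 34 infected

Answer: 34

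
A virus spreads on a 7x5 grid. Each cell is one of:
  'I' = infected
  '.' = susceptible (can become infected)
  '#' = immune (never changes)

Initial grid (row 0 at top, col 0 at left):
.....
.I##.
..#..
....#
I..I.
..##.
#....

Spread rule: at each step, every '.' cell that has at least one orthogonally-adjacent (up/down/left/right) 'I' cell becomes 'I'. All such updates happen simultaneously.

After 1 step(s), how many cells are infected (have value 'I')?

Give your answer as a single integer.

Step 0 (initial): 3 infected
Step 1: +9 new -> 12 infected

Answer: 12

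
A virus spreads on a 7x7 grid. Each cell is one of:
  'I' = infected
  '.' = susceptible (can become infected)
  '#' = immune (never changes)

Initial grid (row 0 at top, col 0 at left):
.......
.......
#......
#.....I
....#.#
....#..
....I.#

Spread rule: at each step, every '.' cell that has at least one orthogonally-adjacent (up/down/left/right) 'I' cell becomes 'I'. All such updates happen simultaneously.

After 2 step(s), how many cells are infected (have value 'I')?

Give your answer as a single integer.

Step 0 (initial): 2 infected
Step 1: +4 new -> 6 infected
Step 2: +7 new -> 13 infected

Answer: 13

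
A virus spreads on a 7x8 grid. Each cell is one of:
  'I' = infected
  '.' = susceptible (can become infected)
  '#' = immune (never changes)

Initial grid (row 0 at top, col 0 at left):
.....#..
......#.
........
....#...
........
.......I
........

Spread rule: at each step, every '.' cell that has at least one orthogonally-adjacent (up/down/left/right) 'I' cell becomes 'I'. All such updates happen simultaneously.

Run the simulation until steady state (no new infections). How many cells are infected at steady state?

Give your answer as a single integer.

Answer: 53

Derivation:
Step 0 (initial): 1 infected
Step 1: +3 new -> 4 infected
Step 2: +4 new -> 8 infected
Step 3: +5 new -> 13 infected
Step 4: +6 new -> 19 infected
Step 5: +5 new -> 24 infected
Step 6: +7 new -> 31 infected
Step 7: +6 new -> 37 infected
Step 8: +6 new -> 43 infected
Step 9: +4 new -> 47 infected
Step 10: +3 new -> 50 infected
Step 11: +2 new -> 52 infected
Step 12: +1 new -> 53 infected
Step 13: +0 new -> 53 infected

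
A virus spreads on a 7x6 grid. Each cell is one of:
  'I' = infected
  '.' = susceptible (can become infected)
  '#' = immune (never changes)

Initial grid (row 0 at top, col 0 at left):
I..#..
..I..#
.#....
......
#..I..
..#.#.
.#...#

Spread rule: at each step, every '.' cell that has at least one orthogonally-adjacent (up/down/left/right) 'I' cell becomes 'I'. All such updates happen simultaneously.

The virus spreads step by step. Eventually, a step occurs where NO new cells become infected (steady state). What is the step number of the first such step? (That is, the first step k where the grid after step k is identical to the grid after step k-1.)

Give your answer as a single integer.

Answer: 6

Derivation:
Step 0 (initial): 3 infected
Step 1: +10 new -> 13 infected
Step 2: +8 new -> 21 infected
Step 3: +9 new -> 30 infected
Step 4: +3 new -> 33 infected
Step 5: +1 new -> 34 infected
Step 6: +0 new -> 34 infected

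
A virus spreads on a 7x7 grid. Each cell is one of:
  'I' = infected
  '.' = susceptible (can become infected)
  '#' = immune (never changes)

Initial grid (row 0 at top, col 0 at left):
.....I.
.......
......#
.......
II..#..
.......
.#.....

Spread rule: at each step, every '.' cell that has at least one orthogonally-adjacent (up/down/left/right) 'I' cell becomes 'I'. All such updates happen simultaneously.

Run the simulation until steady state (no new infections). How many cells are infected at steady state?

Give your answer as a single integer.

Step 0 (initial): 3 infected
Step 1: +8 new -> 11 infected
Step 2: +10 new -> 21 infected
Step 3: +10 new -> 31 infected
Step 4: +9 new -> 40 infected
Step 5: +3 new -> 43 infected
Step 6: +2 new -> 45 infected
Step 7: +1 new -> 46 infected
Step 8: +0 new -> 46 infected

Answer: 46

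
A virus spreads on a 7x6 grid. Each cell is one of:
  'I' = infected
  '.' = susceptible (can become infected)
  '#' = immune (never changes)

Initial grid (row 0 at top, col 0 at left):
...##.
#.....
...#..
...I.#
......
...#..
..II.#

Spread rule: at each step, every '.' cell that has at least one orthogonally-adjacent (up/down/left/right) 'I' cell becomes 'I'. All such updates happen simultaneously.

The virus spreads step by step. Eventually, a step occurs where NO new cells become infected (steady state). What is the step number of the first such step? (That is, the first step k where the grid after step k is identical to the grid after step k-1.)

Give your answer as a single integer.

Answer: 7

Derivation:
Step 0 (initial): 3 infected
Step 1: +6 new -> 9 infected
Step 2: +8 new -> 17 infected
Step 3: +9 new -> 26 infected
Step 4: +6 new -> 32 infected
Step 5: +2 new -> 34 infected
Step 6: +1 new -> 35 infected
Step 7: +0 new -> 35 infected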